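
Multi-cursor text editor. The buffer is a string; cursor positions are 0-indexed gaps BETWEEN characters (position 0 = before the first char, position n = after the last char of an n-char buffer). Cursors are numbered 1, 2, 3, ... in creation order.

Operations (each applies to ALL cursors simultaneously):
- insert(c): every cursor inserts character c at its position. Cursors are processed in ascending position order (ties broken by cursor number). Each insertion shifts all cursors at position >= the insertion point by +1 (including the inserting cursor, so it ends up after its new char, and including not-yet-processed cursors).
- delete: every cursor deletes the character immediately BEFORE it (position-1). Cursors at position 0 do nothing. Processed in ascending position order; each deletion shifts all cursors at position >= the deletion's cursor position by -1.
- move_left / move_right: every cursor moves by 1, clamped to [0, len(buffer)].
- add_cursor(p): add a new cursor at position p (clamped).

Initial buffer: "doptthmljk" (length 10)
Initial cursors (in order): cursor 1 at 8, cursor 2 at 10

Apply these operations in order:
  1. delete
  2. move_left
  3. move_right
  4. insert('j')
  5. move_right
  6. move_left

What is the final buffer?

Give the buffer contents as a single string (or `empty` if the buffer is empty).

Answer: doptthmjjj

Derivation:
After op 1 (delete): buffer="doptthmj" (len 8), cursors c1@7 c2@8, authorship ........
After op 2 (move_left): buffer="doptthmj" (len 8), cursors c1@6 c2@7, authorship ........
After op 3 (move_right): buffer="doptthmj" (len 8), cursors c1@7 c2@8, authorship ........
After op 4 (insert('j')): buffer="doptthmjjj" (len 10), cursors c1@8 c2@10, authorship .......1.2
After op 5 (move_right): buffer="doptthmjjj" (len 10), cursors c1@9 c2@10, authorship .......1.2
After op 6 (move_left): buffer="doptthmjjj" (len 10), cursors c1@8 c2@9, authorship .......1.2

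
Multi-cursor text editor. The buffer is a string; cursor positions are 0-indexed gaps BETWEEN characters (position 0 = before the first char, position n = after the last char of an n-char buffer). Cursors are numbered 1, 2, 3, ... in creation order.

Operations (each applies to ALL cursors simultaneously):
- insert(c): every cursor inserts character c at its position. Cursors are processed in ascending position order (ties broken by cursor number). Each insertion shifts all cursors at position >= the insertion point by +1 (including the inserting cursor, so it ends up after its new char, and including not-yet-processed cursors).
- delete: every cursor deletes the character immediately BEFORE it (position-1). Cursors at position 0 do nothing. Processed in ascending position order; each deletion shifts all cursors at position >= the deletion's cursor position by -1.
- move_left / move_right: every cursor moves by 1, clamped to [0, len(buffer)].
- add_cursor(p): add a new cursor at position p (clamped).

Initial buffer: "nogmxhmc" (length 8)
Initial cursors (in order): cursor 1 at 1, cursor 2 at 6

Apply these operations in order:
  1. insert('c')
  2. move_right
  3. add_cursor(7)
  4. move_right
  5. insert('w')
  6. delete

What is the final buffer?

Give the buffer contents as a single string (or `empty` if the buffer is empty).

After op 1 (insert('c')): buffer="ncogmxhcmc" (len 10), cursors c1@2 c2@8, authorship .1.....2..
After op 2 (move_right): buffer="ncogmxhcmc" (len 10), cursors c1@3 c2@9, authorship .1.....2..
After op 3 (add_cursor(7)): buffer="ncogmxhcmc" (len 10), cursors c1@3 c3@7 c2@9, authorship .1.....2..
After op 4 (move_right): buffer="ncogmxhcmc" (len 10), cursors c1@4 c3@8 c2@10, authorship .1.....2..
After op 5 (insert('w')): buffer="ncogwmxhcwmcw" (len 13), cursors c1@5 c3@10 c2@13, authorship .1..1...23..2
After op 6 (delete): buffer="ncogmxhcmc" (len 10), cursors c1@4 c3@8 c2@10, authorship .1.....2..

Answer: ncogmxhcmc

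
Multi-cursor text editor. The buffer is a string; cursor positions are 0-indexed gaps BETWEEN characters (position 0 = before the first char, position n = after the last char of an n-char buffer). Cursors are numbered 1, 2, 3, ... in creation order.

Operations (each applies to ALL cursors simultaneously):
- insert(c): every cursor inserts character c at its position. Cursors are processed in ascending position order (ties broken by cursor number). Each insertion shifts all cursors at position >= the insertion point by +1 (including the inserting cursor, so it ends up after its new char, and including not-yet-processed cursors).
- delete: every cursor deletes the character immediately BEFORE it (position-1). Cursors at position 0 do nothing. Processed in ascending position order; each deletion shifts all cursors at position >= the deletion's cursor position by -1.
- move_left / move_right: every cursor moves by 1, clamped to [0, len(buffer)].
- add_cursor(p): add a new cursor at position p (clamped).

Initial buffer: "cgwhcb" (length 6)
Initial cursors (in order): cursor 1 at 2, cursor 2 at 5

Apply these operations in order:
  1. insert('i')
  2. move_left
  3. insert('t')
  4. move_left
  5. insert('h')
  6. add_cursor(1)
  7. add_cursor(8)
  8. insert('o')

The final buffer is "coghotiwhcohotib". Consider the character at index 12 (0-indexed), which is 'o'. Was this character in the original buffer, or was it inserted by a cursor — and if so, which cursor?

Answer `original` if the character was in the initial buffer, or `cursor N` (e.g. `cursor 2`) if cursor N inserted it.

After op 1 (insert('i')): buffer="cgiwhcib" (len 8), cursors c1@3 c2@7, authorship ..1...2.
After op 2 (move_left): buffer="cgiwhcib" (len 8), cursors c1@2 c2@6, authorship ..1...2.
After op 3 (insert('t')): buffer="cgtiwhctib" (len 10), cursors c1@3 c2@8, authorship ..11...22.
After op 4 (move_left): buffer="cgtiwhctib" (len 10), cursors c1@2 c2@7, authorship ..11...22.
After op 5 (insert('h')): buffer="cghtiwhchtib" (len 12), cursors c1@3 c2@9, authorship ..111...222.
After op 6 (add_cursor(1)): buffer="cghtiwhchtib" (len 12), cursors c3@1 c1@3 c2@9, authorship ..111...222.
After op 7 (add_cursor(8)): buffer="cghtiwhchtib" (len 12), cursors c3@1 c1@3 c4@8 c2@9, authorship ..111...222.
After op 8 (insert('o')): buffer="coghotiwhcohotib" (len 16), cursors c3@2 c1@5 c4@11 c2@13, authorship .3.1111...42222.
Authorship (.=original, N=cursor N): . 3 . 1 1 1 1 . . . 4 2 2 2 2 .
Index 12: author = 2

Answer: cursor 2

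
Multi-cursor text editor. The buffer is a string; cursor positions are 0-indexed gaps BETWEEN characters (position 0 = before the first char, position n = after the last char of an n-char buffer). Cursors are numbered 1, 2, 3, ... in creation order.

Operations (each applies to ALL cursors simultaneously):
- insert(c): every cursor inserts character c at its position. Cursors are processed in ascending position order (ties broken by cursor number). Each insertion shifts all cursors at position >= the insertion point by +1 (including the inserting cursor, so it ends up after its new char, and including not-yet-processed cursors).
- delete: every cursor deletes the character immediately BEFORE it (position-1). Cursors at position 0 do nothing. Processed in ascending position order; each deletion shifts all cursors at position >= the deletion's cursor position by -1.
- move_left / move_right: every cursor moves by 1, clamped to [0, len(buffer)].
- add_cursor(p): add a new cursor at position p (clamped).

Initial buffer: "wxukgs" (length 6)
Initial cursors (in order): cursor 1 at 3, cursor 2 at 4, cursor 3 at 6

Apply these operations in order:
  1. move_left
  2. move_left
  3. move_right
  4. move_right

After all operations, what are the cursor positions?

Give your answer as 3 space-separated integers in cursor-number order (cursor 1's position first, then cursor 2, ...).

Answer: 3 4 6

Derivation:
After op 1 (move_left): buffer="wxukgs" (len 6), cursors c1@2 c2@3 c3@5, authorship ......
After op 2 (move_left): buffer="wxukgs" (len 6), cursors c1@1 c2@2 c3@4, authorship ......
After op 3 (move_right): buffer="wxukgs" (len 6), cursors c1@2 c2@3 c3@5, authorship ......
After op 4 (move_right): buffer="wxukgs" (len 6), cursors c1@3 c2@4 c3@6, authorship ......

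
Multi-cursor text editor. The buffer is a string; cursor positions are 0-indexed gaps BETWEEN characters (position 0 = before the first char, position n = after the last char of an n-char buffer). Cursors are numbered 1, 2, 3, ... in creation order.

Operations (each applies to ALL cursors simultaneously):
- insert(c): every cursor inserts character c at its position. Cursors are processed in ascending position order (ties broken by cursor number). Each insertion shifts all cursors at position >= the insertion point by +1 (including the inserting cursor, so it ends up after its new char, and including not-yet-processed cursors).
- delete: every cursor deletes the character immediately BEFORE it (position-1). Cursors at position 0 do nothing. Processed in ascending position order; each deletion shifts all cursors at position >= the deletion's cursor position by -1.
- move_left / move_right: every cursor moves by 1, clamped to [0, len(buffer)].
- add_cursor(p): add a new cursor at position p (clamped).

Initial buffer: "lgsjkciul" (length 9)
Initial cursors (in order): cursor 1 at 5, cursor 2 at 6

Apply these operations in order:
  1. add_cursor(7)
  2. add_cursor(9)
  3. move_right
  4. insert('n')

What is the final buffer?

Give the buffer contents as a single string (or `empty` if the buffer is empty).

After op 1 (add_cursor(7)): buffer="lgsjkciul" (len 9), cursors c1@5 c2@6 c3@7, authorship .........
After op 2 (add_cursor(9)): buffer="lgsjkciul" (len 9), cursors c1@5 c2@6 c3@7 c4@9, authorship .........
After op 3 (move_right): buffer="lgsjkciul" (len 9), cursors c1@6 c2@7 c3@8 c4@9, authorship .........
After op 4 (insert('n')): buffer="lgsjkcninunln" (len 13), cursors c1@7 c2@9 c3@11 c4@13, authorship ......1.2.3.4

Answer: lgsjkcninunln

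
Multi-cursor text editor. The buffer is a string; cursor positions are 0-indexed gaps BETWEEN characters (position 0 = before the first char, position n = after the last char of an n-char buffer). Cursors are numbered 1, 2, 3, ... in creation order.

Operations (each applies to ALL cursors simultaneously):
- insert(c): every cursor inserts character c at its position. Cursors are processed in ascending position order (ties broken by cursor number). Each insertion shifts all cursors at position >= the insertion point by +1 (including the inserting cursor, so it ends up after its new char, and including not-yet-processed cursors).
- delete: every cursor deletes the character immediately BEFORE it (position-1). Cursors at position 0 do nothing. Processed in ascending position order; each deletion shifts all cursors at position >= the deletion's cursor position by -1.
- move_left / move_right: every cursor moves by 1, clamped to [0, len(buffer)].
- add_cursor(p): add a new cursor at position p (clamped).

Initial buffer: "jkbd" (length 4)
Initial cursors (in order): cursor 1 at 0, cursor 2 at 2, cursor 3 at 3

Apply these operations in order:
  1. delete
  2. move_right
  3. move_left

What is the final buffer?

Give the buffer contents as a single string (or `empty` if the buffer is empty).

Answer: jd

Derivation:
After op 1 (delete): buffer="jd" (len 2), cursors c1@0 c2@1 c3@1, authorship ..
After op 2 (move_right): buffer="jd" (len 2), cursors c1@1 c2@2 c3@2, authorship ..
After op 3 (move_left): buffer="jd" (len 2), cursors c1@0 c2@1 c3@1, authorship ..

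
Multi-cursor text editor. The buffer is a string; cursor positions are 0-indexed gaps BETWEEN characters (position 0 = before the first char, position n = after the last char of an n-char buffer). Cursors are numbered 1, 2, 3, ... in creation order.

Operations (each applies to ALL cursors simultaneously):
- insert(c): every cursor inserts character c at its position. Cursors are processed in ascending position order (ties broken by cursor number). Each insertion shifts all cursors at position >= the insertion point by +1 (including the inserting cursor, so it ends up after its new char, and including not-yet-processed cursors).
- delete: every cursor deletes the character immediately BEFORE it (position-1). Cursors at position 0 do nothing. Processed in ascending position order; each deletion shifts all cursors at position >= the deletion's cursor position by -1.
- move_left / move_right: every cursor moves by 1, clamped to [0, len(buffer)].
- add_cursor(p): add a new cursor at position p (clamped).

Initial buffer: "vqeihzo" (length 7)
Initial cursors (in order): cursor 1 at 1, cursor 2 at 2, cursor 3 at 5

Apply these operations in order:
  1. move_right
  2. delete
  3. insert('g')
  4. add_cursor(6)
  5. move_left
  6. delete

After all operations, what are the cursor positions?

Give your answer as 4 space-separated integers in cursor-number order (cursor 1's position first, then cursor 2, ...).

Answer: 0 0 1 1

Derivation:
After op 1 (move_right): buffer="vqeihzo" (len 7), cursors c1@2 c2@3 c3@6, authorship .......
After op 2 (delete): buffer="viho" (len 4), cursors c1@1 c2@1 c3@3, authorship ....
After op 3 (insert('g')): buffer="vggihgo" (len 7), cursors c1@3 c2@3 c3@6, authorship .12..3.
After op 4 (add_cursor(6)): buffer="vggihgo" (len 7), cursors c1@3 c2@3 c3@6 c4@6, authorship .12..3.
After op 5 (move_left): buffer="vggihgo" (len 7), cursors c1@2 c2@2 c3@5 c4@5, authorship .12..3.
After op 6 (delete): buffer="ggo" (len 3), cursors c1@0 c2@0 c3@1 c4@1, authorship 23.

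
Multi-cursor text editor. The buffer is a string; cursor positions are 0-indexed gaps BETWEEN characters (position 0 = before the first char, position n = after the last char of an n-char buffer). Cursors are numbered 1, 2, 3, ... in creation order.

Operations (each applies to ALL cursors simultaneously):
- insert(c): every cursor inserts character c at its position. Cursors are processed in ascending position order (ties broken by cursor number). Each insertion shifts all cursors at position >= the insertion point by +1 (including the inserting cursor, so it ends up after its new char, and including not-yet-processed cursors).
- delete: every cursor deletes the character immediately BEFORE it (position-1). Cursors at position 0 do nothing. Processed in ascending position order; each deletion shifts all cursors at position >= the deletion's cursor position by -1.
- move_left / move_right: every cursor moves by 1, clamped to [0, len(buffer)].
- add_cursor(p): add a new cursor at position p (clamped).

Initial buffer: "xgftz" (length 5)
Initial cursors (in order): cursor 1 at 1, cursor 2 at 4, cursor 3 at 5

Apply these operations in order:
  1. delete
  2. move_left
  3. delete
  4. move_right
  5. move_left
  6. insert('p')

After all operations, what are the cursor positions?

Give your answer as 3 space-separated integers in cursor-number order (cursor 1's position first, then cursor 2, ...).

Answer: 3 3 3

Derivation:
After op 1 (delete): buffer="gf" (len 2), cursors c1@0 c2@2 c3@2, authorship ..
After op 2 (move_left): buffer="gf" (len 2), cursors c1@0 c2@1 c3@1, authorship ..
After op 3 (delete): buffer="f" (len 1), cursors c1@0 c2@0 c3@0, authorship .
After op 4 (move_right): buffer="f" (len 1), cursors c1@1 c2@1 c3@1, authorship .
After op 5 (move_left): buffer="f" (len 1), cursors c1@0 c2@0 c3@0, authorship .
After op 6 (insert('p')): buffer="pppf" (len 4), cursors c1@3 c2@3 c3@3, authorship 123.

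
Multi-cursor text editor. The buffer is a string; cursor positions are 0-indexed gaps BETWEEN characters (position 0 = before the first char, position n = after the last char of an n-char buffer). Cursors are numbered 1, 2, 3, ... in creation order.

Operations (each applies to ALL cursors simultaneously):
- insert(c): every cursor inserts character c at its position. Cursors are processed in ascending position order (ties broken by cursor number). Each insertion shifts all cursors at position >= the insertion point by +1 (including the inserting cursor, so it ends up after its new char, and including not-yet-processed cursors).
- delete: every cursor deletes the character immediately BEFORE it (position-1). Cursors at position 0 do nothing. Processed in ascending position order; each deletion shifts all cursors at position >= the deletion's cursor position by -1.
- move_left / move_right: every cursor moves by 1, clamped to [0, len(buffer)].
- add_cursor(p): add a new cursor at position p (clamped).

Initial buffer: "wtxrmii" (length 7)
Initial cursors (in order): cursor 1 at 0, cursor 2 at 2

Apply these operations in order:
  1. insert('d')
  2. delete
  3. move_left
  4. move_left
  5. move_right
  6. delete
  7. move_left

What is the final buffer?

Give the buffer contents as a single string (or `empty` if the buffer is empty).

Answer: txrmii

Derivation:
After op 1 (insert('d')): buffer="dwtdxrmii" (len 9), cursors c1@1 c2@4, authorship 1..2.....
After op 2 (delete): buffer="wtxrmii" (len 7), cursors c1@0 c2@2, authorship .......
After op 3 (move_left): buffer="wtxrmii" (len 7), cursors c1@0 c2@1, authorship .......
After op 4 (move_left): buffer="wtxrmii" (len 7), cursors c1@0 c2@0, authorship .......
After op 5 (move_right): buffer="wtxrmii" (len 7), cursors c1@1 c2@1, authorship .......
After op 6 (delete): buffer="txrmii" (len 6), cursors c1@0 c2@0, authorship ......
After op 7 (move_left): buffer="txrmii" (len 6), cursors c1@0 c2@0, authorship ......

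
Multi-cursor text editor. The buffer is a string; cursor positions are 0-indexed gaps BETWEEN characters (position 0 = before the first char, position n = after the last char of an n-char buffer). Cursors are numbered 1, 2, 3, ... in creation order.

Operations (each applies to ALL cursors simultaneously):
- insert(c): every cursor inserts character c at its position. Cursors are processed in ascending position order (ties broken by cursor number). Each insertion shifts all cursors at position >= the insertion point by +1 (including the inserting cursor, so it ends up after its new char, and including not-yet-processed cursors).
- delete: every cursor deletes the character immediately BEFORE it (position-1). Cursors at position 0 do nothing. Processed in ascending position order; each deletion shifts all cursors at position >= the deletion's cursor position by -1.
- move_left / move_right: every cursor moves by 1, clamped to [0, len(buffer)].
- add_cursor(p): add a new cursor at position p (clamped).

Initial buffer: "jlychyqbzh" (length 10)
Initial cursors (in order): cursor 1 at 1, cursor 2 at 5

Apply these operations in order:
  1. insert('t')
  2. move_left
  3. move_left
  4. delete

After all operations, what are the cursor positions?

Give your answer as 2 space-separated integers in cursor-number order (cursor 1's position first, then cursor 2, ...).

Answer: 0 4

Derivation:
After op 1 (insert('t')): buffer="jtlychtyqbzh" (len 12), cursors c1@2 c2@7, authorship .1....2.....
After op 2 (move_left): buffer="jtlychtyqbzh" (len 12), cursors c1@1 c2@6, authorship .1....2.....
After op 3 (move_left): buffer="jtlychtyqbzh" (len 12), cursors c1@0 c2@5, authorship .1....2.....
After op 4 (delete): buffer="jtlyhtyqbzh" (len 11), cursors c1@0 c2@4, authorship .1...2.....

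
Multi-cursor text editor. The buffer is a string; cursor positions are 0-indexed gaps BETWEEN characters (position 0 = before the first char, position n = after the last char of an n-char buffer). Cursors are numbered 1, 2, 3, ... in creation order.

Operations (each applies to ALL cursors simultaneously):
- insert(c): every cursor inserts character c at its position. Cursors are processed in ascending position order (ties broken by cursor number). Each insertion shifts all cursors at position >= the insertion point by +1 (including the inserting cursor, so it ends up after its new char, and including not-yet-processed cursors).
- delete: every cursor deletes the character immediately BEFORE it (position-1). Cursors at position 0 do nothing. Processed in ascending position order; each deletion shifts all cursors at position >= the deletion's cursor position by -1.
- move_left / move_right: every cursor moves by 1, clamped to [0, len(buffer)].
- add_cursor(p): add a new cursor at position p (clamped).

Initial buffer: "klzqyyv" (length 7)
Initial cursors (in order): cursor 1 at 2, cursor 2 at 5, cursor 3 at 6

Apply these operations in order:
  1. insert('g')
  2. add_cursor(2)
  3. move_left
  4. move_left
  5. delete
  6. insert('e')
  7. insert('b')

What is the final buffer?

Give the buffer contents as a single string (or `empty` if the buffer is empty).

After op 1 (insert('g')): buffer="klgzqygygv" (len 10), cursors c1@3 c2@7 c3@9, authorship ..1...2.3.
After op 2 (add_cursor(2)): buffer="klgzqygygv" (len 10), cursors c4@2 c1@3 c2@7 c3@9, authorship ..1...2.3.
After op 3 (move_left): buffer="klgzqygygv" (len 10), cursors c4@1 c1@2 c2@6 c3@8, authorship ..1...2.3.
After op 4 (move_left): buffer="klgzqygygv" (len 10), cursors c4@0 c1@1 c2@5 c3@7, authorship ..1...2.3.
After op 5 (delete): buffer="lgzyygv" (len 7), cursors c1@0 c4@0 c2@3 c3@4, authorship .1...3.
After op 6 (insert('e')): buffer="eelgzeyeygv" (len 11), cursors c1@2 c4@2 c2@6 c3@8, authorship 14.1.2.3.3.
After op 7 (insert('b')): buffer="eebblgzebyebygv" (len 15), cursors c1@4 c4@4 c2@9 c3@12, authorship 1414.1.22.33.3.

Answer: eebblgzebyebygv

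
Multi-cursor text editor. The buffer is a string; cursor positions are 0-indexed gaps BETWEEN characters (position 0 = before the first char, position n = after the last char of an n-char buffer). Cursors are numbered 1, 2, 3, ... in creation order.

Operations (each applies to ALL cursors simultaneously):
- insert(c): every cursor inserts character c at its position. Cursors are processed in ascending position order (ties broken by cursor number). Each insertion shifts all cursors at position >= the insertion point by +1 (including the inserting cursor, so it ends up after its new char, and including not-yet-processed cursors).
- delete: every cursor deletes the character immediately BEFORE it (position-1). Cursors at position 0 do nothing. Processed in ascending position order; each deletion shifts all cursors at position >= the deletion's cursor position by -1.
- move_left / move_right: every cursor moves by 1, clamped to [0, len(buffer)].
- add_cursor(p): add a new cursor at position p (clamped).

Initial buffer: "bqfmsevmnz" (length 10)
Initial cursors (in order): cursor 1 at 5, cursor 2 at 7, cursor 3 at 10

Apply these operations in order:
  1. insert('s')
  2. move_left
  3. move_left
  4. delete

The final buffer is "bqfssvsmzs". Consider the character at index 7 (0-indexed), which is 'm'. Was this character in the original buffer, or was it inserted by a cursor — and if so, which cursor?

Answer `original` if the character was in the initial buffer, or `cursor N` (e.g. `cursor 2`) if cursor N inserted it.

Answer: original

Derivation:
After op 1 (insert('s')): buffer="bqfmssevsmnzs" (len 13), cursors c1@6 c2@9 c3@13, authorship .....1..2...3
After op 2 (move_left): buffer="bqfmssevsmnzs" (len 13), cursors c1@5 c2@8 c3@12, authorship .....1..2...3
After op 3 (move_left): buffer="bqfmssevsmnzs" (len 13), cursors c1@4 c2@7 c3@11, authorship .....1..2...3
After op 4 (delete): buffer="bqfssvsmzs" (len 10), cursors c1@3 c2@5 c3@8, authorship ....1.2..3
Authorship (.=original, N=cursor N): . . . . 1 . 2 . . 3
Index 7: author = original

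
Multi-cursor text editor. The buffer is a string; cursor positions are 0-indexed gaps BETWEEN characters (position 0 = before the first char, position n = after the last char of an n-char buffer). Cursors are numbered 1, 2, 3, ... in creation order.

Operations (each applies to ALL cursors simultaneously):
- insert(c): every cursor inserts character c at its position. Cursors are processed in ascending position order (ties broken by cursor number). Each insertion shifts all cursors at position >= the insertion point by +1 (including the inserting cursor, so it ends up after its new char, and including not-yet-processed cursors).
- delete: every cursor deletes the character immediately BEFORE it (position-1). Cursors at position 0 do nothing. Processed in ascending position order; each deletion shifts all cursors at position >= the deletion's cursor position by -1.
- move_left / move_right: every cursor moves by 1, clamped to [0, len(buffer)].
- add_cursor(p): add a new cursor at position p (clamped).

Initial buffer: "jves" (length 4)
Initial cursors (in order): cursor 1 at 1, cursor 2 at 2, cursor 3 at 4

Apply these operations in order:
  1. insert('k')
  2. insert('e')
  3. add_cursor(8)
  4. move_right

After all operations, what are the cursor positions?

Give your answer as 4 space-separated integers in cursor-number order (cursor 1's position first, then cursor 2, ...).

Answer: 4 7 10 9

Derivation:
After op 1 (insert('k')): buffer="jkvkesk" (len 7), cursors c1@2 c2@4 c3@7, authorship .1.2..3
After op 2 (insert('e')): buffer="jkevkeeske" (len 10), cursors c1@3 c2@6 c3@10, authorship .11.22..33
After op 3 (add_cursor(8)): buffer="jkevkeeske" (len 10), cursors c1@3 c2@6 c4@8 c3@10, authorship .11.22..33
After op 4 (move_right): buffer="jkevkeeske" (len 10), cursors c1@4 c2@7 c4@9 c3@10, authorship .11.22..33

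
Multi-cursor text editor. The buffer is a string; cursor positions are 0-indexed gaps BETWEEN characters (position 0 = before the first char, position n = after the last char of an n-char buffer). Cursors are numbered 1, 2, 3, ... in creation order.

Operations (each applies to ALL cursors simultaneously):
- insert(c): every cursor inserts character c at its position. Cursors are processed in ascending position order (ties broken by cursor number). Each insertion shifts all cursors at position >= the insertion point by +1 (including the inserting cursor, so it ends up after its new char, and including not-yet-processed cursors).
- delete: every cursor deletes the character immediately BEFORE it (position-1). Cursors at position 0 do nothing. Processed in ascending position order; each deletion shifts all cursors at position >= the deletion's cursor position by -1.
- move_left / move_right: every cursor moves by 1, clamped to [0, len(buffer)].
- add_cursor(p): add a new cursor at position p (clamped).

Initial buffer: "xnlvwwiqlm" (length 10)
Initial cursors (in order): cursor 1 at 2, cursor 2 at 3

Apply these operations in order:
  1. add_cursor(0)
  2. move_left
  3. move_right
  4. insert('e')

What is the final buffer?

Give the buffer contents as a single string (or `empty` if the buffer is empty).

After op 1 (add_cursor(0)): buffer="xnlvwwiqlm" (len 10), cursors c3@0 c1@2 c2@3, authorship ..........
After op 2 (move_left): buffer="xnlvwwiqlm" (len 10), cursors c3@0 c1@1 c2@2, authorship ..........
After op 3 (move_right): buffer="xnlvwwiqlm" (len 10), cursors c3@1 c1@2 c2@3, authorship ..........
After op 4 (insert('e')): buffer="xenelevwwiqlm" (len 13), cursors c3@2 c1@4 c2@6, authorship .3.1.2.......

Answer: xenelevwwiqlm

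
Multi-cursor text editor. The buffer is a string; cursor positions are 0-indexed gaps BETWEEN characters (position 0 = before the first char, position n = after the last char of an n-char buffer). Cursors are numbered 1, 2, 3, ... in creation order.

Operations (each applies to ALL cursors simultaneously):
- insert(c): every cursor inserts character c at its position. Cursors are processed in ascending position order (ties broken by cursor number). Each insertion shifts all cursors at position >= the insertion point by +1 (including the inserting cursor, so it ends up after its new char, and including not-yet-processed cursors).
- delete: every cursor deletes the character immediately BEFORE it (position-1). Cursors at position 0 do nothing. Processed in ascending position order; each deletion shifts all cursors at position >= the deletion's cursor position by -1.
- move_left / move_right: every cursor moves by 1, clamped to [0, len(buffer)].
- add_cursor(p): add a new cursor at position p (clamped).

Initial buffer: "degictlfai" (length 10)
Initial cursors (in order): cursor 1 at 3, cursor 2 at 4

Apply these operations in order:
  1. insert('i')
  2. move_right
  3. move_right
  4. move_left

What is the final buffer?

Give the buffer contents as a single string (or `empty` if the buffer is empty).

After op 1 (insert('i')): buffer="degiiictlfai" (len 12), cursors c1@4 c2@6, authorship ...1.2......
After op 2 (move_right): buffer="degiiictlfai" (len 12), cursors c1@5 c2@7, authorship ...1.2......
After op 3 (move_right): buffer="degiiictlfai" (len 12), cursors c1@6 c2@8, authorship ...1.2......
After op 4 (move_left): buffer="degiiictlfai" (len 12), cursors c1@5 c2@7, authorship ...1.2......

Answer: degiiictlfai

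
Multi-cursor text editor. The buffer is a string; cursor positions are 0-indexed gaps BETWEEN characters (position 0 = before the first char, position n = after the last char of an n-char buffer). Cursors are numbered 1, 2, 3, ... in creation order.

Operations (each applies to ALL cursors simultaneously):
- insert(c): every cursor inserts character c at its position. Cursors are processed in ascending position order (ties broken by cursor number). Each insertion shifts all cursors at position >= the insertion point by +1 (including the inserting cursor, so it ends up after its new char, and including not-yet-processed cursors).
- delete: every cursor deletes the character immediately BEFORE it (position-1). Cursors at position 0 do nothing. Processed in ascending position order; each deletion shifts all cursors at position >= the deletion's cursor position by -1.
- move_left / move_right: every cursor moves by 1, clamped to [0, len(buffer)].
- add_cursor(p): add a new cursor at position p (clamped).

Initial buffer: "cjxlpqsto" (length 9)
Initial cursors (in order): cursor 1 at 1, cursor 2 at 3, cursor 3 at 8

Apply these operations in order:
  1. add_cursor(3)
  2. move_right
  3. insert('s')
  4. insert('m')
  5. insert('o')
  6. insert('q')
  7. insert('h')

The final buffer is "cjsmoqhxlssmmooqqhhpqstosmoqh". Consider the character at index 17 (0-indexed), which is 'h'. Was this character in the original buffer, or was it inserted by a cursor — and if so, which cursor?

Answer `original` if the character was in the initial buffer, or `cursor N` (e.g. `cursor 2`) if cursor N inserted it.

After op 1 (add_cursor(3)): buffer="cjxlpqsto" (len 9), cursors c1@1 c2@3 c4@3 c3@8, authorship .........
After op 2 (move_right): buffer="cjxlpqsto" (len 9), cursors c1@2 c2@4 c4@4 c3@9, authorship .........
After op 3 (insert('s')): buffer="cjsxlsspqstos" (len 13), cursors c1@3 c2@7 c4@7 c3@13, authorship ..1..24.....3
After op 4 (insert('m')): buffer="cjsmxlssmmpqstosm" (len 17), cursors c1@4 c2@10 c4@10 c3@17, authorship ..11..2424.....33
After op 5 (insert('o')): buffer="cjsmoxlssmmoopqstosmo" (len 21), cursors c1@5 c2@13 c4@13 c3@21, authorship ..111..242424.....333
After op 6 (insert('q')): buffer="cjsmoqxlssmmooqqpqstosmoq" (len 25), cursors c1@6 c2@16 c4@16 c3@25, authorship ..1111..24242424.....3333
After op 7 (insert('h')): buffer="cjsmoqhxlssmmooqqhhpqstosmoqh" (len 29), cursors c1@7 c2@19 c4@19 c3@29, authorship ..11111..2424242424.....33333
Authorship (.=original, N=cursor N): . . 1 1 1 1 1 . . 2 4 2 4 2 4 2 4 2 4 . . . . . 3 3 3 3 3
Index 17: author = 2

Answer: cursor 2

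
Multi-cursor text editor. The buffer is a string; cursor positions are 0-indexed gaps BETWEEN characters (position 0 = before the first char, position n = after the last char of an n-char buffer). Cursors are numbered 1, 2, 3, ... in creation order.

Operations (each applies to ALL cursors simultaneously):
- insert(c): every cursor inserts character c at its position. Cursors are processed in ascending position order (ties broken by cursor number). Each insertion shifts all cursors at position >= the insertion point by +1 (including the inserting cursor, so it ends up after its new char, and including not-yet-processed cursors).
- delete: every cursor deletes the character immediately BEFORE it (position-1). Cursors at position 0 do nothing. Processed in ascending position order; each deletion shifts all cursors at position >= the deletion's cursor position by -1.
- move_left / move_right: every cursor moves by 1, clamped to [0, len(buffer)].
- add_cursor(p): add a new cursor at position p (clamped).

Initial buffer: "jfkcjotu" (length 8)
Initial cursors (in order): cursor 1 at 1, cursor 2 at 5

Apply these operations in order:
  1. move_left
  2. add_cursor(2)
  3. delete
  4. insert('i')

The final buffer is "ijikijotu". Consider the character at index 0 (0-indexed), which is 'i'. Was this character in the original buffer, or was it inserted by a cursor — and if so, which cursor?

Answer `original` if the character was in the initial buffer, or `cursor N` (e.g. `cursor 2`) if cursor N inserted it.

After op 1 (move_left): buffer="jfkcjotu" (len 8), cursors c1@0 c2@4, authorship ........
After op 2 (add_cursor(2)): buffer="jfkcjotu" (len 8), cursors c1@0 c3@2 c2@4, authorship ........
After op 3 (delete): buffer="jkjotu" (len 6), cursors c1@0 c3@1 c2@2, authorship ......
After op 4 (insert('i')): buffer="ijikijotu" (len 9), cursors c1@1 c3@3 c2@5, authorship 1.3.2....
Authorship (.=original, N=cursor N): 1 . 3 . 2 . . . .
Index 0: author = 1

Answer: cursor 1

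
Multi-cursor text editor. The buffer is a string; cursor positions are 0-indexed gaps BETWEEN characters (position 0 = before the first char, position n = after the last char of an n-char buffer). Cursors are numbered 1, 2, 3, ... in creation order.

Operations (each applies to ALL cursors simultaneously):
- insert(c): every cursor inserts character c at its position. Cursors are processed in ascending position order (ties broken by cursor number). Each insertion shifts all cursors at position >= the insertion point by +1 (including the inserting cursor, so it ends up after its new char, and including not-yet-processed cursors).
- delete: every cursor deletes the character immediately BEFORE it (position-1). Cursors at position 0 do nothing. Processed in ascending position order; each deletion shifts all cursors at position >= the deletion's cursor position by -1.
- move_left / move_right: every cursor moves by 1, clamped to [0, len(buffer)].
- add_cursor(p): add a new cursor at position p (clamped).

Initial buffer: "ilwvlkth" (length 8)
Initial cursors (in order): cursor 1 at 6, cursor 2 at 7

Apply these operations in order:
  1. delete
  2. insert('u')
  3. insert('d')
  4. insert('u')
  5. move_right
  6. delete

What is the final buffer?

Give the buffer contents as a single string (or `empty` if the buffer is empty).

Answer: ilwvluuddu

Derivation:
After op 1 (delete): buffer="ilwvlh" (len 6), cursors c1@5 c2@5, authorship ......
After op 2 (insert('u')): buffer="ilwvluuh" (len 8), cursors c1@7 c2@7, authorship .....12.
After op 3 (insert('d')): buffer="ilwvluuddh" (len 10), cursors c1@9 c2@9, authorship .....1212.
After op 4 (insert('u')): buffer="ilwvluudduuh" (len 12), cursors c1@11 c2@11, authorship .....121212.
After op 5 (move_right): buffer="ilwvluudduuh" (len 12), cursors c1@12 c2@12, authorship .....121212.
After op 6 (delete): buffer="ilwvluuddu" (len 10), cursors c1@10 c2@10, authorship .....12121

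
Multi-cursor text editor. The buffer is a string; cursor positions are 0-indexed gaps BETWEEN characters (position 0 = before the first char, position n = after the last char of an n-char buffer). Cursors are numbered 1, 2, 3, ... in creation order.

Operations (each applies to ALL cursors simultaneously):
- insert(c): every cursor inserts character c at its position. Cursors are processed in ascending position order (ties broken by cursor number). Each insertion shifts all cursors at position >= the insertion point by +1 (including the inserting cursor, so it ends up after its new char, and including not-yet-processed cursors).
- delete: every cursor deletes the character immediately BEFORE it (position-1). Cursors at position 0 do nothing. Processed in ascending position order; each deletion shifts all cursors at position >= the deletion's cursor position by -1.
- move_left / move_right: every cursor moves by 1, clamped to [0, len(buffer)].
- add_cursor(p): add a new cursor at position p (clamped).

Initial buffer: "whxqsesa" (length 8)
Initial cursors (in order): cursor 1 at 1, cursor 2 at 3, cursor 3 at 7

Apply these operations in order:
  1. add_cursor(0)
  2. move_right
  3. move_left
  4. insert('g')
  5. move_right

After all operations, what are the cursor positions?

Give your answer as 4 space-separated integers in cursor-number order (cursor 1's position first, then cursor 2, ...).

Answer: 4 7 12 2

Derivation:
After op 1 (add_cursor(0)): buffer="whxqsesa" (len 8), cursors c4@0 c1@1 c2@3 c3@7, authorship ........
After op 2 (move_right): buffer="whxqsesa" (len 8), cursors c4@1 c1@2 c2@4 c3@8, authorship ........
After op 3 (move_left): buffer="whxqsesa" (len 8), cursors c4@0 c1@1 c2@3 c3@7, authorship ........
After op 4 (insert('g')): buffer="gwghxgqsesga" (len 12), cursors c4@1 c1@3 c2@6 c3@11, authorship 4.1..2....3.
After op 5 (move_right): buffer="gwghxgqsesga" (len 12), cursors c4@2 c1@4 c2@7 c3@12, authorship 4.1..2....3.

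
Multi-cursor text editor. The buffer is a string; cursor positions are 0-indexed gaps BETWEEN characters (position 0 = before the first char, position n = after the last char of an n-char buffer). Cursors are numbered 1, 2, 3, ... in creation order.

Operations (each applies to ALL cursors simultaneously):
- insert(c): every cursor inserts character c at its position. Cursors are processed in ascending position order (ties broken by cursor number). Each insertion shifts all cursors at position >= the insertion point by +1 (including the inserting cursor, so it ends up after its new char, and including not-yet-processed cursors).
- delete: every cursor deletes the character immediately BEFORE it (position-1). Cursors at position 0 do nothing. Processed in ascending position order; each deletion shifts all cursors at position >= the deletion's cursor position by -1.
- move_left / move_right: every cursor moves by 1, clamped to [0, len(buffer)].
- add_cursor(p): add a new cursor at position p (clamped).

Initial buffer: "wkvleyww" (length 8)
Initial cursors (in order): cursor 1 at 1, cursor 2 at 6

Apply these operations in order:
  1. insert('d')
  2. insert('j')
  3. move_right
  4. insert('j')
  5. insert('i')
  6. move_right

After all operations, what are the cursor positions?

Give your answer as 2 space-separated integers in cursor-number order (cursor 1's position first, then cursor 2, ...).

Answer: 7 16

Derivation:
After op 1 (insert('d')): buffer="wdkvleydww" (len 10), cursors c1@2 c2@8, authorship .1.....2..
After op 2 (insert('j')): buffer="wdjkvleydjww" (len 12), cursors c1@3 c2@10, authorship .11.....22..
After op 3 (move_right): buffer="wdjkvleydjww" (len 12), cursors c1@4 c2@11, authorship .11.....22..
After op 4 (insert('j')): buffer="wdjkjvleydjwjw" (len 14), cursors c1@5 c2@13, authorship .11.1....22.2.
After op 5 (insert('i')): buffer="wdjkjivleydjwjiw" (len 16), cursors c1@6 c2@15, authorship .11.11....22.22.
After op 6 (move_right): buffer="wdjkjivleydjwjiw" (len 16), cursors c1@7 c2@16, authorship .11.11....22.22.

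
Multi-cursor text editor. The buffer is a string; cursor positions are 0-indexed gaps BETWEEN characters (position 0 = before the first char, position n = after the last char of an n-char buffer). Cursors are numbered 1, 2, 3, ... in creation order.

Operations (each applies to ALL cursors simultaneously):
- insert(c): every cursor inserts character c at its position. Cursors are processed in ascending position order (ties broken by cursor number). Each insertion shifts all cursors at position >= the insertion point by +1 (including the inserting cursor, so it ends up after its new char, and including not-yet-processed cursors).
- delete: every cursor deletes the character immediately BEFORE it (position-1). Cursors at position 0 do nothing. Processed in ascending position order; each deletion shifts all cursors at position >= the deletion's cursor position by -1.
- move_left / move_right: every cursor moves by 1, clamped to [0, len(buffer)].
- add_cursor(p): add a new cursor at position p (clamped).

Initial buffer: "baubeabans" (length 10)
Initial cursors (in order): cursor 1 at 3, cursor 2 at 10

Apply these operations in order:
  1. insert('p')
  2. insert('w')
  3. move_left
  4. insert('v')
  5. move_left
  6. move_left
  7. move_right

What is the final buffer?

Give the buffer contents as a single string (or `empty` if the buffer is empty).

After op 1 (insert('p')): buffer="baupbeabansp" (len 12), cursors c1@4 c2@12, authorship ...1.......2
After op 2 (insert('w')): buffer="baupwbeabanspw" (len 14), cursors c1@5 c2@14, authorship ...11.......22
After op 3 (move_left): buffer="baupwbeabanspw" (len 14), cursors c1@4 c2@13, authorship ...11.......22
After op 4 (insert('v')): buffer="baupvwbeabanspvw" (len 16), cursors c1@5 c2@15, authorship ...111.......222
After op 5 (move_left): buffer="baupvwbeabanspvw" (len 16), cursors c1@4 c2@14, authorship ...111.......222
After op 6 (move_left): buffer="baupvwbeabanspvw" (len 16), cursors c1@3 c2@13, authorship ...111.......222
After op 7 (move_right): buffer="baupvwbeabanspvw" (len 16), cursors c1@4 c2@14, authorship ...111.......222

Answer: baupvwbeabanspvw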